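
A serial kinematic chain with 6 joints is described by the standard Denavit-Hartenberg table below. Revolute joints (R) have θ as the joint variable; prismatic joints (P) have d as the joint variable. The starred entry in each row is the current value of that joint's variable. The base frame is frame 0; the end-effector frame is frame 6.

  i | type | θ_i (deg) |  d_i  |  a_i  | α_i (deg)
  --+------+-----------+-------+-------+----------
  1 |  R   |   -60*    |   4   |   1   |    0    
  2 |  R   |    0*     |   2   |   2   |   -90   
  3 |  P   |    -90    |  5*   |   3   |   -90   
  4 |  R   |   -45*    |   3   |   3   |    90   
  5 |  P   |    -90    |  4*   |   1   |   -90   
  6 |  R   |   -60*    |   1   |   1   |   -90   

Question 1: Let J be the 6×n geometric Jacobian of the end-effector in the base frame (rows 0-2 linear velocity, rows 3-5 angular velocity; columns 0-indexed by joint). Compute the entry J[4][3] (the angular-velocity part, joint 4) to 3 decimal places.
axis z_3 = (0.5000,-0.8660,-0.0000); lever o_n−o_3 = (6.1793,1.8356,-0.6124)
cross product → J_v[:, 3] = (0.5303,0.3062,6.2692)
J_ω[:, 3] = z_3
entry J[4][3] = -0.8660

-0.866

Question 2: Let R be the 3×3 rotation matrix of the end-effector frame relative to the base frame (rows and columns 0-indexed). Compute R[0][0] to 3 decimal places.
End-effector x-axis (col 0 of R) = (0.2803,0.7392,-0.6124)
R[0][0] = 0.2803

0.280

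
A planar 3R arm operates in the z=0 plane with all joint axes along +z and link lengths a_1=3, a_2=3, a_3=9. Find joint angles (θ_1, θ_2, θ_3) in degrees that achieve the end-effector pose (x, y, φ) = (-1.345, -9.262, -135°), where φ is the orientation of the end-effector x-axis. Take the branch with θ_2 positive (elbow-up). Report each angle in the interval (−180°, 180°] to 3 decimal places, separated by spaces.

-45.002 29.999 -119.997

wrist centre = target − a_3·(cos φ, sin φ) = (5.0190, -2.8980)
cos θ_2 = (33.5886−3²−3²)/(2·3·3) = 0.8660; θ_2 = 29.9991° (elbow-up)
β = atan2(-2.8980,5.0190) = -30.0029°; ψ = atan2(1.5000,5.5981) = 14.9995°
θ_1 = β − ψ = -45.0025°
θ_3 = φ − θ_1 − θ_2 = -119.9966° (wrapped to (-180°,180°])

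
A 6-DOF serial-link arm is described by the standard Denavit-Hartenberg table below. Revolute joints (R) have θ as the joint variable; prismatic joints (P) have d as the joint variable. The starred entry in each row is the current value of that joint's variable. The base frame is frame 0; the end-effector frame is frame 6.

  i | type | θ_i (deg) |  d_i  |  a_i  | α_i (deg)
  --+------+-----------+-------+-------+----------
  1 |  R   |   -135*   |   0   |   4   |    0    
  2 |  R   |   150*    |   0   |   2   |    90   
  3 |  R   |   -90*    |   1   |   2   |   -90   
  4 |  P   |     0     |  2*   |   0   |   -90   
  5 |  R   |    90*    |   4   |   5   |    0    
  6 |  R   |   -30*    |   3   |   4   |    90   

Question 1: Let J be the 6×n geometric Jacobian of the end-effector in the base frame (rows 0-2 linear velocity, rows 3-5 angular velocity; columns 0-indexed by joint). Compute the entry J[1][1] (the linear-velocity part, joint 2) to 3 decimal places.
axis z_1 = (0.0000,0.0000,1.0000); lever o_n−o_1 = (-5.8649,4.6402,-4.0000)
cross product → J_v[:, 1] = (-4.6402,-5.8649,0.0000)
J_ω[:, 1] = z_1
entry J[1][1] = -5.8649

-5.865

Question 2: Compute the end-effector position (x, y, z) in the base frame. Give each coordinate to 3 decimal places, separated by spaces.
-8.693 1.812 -4.000

after link 1: o_1 = (-2.8284, -2.8284, 0.0000)
after link 2: o_2 = (-0.8966, -2.3108, 0.0000)
after link 3: o_3 = (-0.6378, -3.2767, -2.0000)
after link 4: o_4 = (1.2941, -2.7591, -2.0000)
after link 5: o_5 = (-4.5708, -0.1895, -2.0000)
after link 6: o_6 = (-8.6933, 1.8117, -4.0000)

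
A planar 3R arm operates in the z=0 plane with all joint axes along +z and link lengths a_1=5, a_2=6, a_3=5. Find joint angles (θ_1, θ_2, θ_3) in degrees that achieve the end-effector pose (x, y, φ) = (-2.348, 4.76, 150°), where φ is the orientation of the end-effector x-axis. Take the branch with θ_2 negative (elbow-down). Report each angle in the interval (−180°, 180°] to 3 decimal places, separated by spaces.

142.493 -150.004 157.511

wrist centre = target − a_3·(cos φ, sin φ) = (1.9821, 2.2600)
cos θ_2 = (9.0364−5²−6²)/(2·5·6) = -0.8661; θ_2 = -150.0039° (elbow-down)
β = atan2(2.2600,1.9821) = 48.7477°; ψ = atan2(-2.9996,-0.1964) = -93.7452°
θ_1 = β − ψ = 142.4930°
θ_3 = φ − θ_1 − θ_2 = 157.5110° (wrapped to (-180°,180°])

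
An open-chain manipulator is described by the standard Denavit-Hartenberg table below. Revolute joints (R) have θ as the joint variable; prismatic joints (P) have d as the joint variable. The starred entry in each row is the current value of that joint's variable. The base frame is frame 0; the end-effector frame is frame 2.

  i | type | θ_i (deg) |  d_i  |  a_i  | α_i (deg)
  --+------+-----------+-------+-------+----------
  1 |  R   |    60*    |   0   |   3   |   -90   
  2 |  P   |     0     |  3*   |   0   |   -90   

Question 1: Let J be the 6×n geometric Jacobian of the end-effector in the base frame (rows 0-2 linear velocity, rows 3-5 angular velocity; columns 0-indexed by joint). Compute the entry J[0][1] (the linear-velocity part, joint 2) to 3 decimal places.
prismatic axis z_1 = (-0.8660,0.5000,0.0000)
J_v[:, 1] = z_1; J_ω[:, 1] = (0,0,0)
entry J[0][1] = -0.8660

-0.866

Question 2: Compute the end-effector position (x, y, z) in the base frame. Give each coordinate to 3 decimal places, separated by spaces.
-1.098 4.098 0.000

after link 1: o_1 = (1.5000, 2.5981, 0.0000)
after link 2: o_2 = (-1.0981, 4.0981, 0.0000)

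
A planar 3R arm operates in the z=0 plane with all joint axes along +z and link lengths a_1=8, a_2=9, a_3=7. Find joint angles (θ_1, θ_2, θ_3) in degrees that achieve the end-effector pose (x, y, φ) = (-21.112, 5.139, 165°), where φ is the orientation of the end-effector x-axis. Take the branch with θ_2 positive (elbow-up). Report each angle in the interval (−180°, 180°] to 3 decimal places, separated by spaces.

135.003 59.996 -29.999

wrist centre = target − a_3·(cos φ, sin φ) = (-14.3505, 3.3273)
cos θ_2 = (217.0081−8²−9²)/(2·8·9) = 0.5001; θ_2 = 59.9963° (elbow-up)
β = atan2(3.3273,-14.3505) = 166.9462°; ψ = atan2(7.7939,12.5005) = 31.9431°
θ_1 = β − ψ = 135.0031°
θ_3 = φ − θ_1 − θ_2 = -29.9994° (wrapped to (-180°,180°])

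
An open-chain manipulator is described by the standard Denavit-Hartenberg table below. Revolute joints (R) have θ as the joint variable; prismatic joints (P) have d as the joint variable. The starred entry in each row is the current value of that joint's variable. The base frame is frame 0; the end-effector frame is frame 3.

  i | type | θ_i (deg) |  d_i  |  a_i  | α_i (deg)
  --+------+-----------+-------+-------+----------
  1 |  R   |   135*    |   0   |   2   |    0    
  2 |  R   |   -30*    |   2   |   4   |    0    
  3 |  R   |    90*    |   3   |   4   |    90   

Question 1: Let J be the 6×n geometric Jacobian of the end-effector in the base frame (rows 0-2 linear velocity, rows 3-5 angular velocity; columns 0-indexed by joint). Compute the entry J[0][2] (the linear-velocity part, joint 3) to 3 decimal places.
1.035

axis z_2 = (0.0000,0.0000,1.0000); lever o_n−o_2 = (-3.8637,-1.0353,3.0000)
cross product → J_v[:, 2] = (1.0353,-3.8637,0.0000)
J_ω[:, 2] = z_2
entry J[0][2] = 1.0353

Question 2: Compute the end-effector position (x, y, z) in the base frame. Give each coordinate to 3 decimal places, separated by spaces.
-6.313 4.243 5.000

after link 1: o_1 = (-1.4142, 1.4142, 0.0000)
after link 2: o_2 = (-2.4495, 5.2779, 2.0000)
after link 3: o_3 = (-6.3132, 4.2426, 5.0000)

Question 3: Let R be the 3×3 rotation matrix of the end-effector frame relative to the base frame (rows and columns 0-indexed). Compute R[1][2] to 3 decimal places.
End-effector z-axis (col 2 of R) = (-0.2588,0.9659,0.0000)
R[1][2] = 0.9659

0.966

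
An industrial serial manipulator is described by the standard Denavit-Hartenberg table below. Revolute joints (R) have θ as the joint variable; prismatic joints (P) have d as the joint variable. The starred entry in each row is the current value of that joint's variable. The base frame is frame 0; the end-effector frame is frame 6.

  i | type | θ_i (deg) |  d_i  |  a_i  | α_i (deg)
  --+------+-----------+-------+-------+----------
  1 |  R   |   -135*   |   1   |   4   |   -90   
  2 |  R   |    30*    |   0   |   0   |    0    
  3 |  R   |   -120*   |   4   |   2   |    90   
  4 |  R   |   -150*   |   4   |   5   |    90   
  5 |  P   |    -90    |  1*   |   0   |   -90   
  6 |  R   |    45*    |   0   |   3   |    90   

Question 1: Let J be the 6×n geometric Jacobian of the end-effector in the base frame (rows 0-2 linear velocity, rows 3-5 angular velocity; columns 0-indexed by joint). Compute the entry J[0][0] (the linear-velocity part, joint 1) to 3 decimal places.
1.874

axis z_0 = ẑ; lever o_n−o_0 = (-1.1260,-1.8740,-0.7695)
cross product → J_v[:, 0] = (1.8740,-1.1260,0.0000)
J_ω[:, 0] = z_0
entry J[0][0] = 1.8740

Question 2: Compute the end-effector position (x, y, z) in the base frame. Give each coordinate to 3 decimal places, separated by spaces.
-1.126 -1.874 -0.769

after link 1: o_1 = (-2.8284, -2.8284, 1.0000)
after link 2: o_2 = (-2.8284, -2.8284, 1.0000)
after link 3: o_3 = (0.0000, -5.6569, 3.0000)
after link 4: o_4 = (1.0607, -1.0607, -1.3301)
after link 5: o_5 = (1.6730, -1.6730, -1.8301)
after link 6: o_6 = (-1.1260, -1.8740, -0.7695)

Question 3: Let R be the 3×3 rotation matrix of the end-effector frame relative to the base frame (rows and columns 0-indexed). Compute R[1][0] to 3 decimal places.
-0.067

End-effector x-axis (col 0 of R) = (-0.9330,-0.0670,0.3536)
R[1][0] = -0.0670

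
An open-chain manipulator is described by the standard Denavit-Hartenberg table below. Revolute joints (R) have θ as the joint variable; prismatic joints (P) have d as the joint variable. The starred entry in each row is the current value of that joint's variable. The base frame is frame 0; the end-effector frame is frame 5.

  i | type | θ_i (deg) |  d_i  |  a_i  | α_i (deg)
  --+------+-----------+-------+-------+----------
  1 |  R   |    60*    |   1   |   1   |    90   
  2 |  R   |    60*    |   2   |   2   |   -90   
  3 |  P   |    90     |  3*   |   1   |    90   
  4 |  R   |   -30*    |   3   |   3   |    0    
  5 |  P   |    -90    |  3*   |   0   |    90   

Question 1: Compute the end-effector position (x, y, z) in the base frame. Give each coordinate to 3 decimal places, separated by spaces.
0.467 4.004 8.678

after link 1: o_1 = (0.5000, 0.8660, 1.0000)
after link 2: o_2 = (2.7321, 0.7321, 2.7321)
after link 3: o_3 = (0.5670, -1.0179, 4.2321)
after link 4: o_4 = (-0.2835, 2.7051, 6.0801)
after link 5: o_5 = (0.4665, 4.0042, 8.6782)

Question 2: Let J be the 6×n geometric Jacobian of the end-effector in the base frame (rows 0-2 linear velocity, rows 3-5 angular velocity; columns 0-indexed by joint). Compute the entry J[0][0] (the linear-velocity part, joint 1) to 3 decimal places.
-4.004

axis z_0 = ẑ; lever o_n−o_0 = (0.4665,4.0042,8.6782)
cross product → J_v[:, 0] = (-4.0042,0.4665,0.0000)
J_ω[:, 0] = z_0
entry J[0][0] = -4.0042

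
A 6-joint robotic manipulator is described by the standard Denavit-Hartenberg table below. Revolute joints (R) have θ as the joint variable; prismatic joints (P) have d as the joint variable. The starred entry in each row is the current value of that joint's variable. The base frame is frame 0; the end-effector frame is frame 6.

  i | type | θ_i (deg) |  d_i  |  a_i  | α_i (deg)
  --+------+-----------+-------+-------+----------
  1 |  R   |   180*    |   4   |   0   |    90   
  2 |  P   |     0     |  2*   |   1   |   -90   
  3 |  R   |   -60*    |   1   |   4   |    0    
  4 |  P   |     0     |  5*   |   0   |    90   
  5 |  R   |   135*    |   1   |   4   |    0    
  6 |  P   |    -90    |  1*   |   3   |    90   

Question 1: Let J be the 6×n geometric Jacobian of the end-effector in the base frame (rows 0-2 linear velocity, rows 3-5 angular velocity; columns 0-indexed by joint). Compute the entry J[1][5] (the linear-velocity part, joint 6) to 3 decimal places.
prismatic axis z_5 = (0.8660,0.5000,0.0000)
J_v[:, 5] = z_5; J_ω[:, 5] = (0,0,0)
entry J[1][5] = 0.5000

0.500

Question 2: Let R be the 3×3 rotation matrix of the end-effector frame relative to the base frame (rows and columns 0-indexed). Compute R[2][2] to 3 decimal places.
End-effector z-axis (col 2 of R) = (-0.3536,0.6124,-0.7071)
R[2][2] = -0.7071

-0.707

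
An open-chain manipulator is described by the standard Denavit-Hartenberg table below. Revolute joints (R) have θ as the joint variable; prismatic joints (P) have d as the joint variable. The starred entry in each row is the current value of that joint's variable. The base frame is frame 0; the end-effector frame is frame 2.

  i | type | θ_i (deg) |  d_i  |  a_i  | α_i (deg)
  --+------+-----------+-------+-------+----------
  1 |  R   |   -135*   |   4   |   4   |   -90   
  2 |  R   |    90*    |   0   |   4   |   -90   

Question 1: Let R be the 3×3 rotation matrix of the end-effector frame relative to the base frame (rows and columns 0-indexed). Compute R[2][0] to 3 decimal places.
End-effector x-axis (col 0 of R) = (0.0000,-0.0000,-1.0000)
R[2][0] = -1.0000

-1.000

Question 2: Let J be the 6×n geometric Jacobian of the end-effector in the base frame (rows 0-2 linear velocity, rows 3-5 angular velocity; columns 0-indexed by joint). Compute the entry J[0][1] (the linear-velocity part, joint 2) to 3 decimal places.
axis z_1 = (0.7071,-0.7071,0.0000); lever o_n−o_1 = (0.0000,-0.0000,-4.0000)
cross product → J_v[:, 1] = (2.8284,2.8284,-0.0000)
J_ω[:, 1] = z_1
entry J[0][1] = 2.8284

2.828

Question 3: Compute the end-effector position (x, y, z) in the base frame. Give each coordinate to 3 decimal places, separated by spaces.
-2.828 -2.828 0.000

after link 1: o_1 = (-2.8284, -2.8284, 4.0000)
after link 2: o_2 = (-2.8284, -2.8284, 0.0000)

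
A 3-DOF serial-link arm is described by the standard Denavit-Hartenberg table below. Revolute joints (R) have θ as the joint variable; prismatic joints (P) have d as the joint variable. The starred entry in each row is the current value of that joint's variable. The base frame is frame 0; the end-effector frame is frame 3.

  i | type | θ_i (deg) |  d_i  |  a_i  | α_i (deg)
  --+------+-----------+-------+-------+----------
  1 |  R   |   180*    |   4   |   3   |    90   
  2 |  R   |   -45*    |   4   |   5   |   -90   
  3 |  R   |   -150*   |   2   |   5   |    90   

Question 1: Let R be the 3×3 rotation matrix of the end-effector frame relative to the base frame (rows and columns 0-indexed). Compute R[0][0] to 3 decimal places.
0.612

End-effector x-axis (col 0 of R) = (0.6124,0.5000,0.6124)
R[0][0] = 0.6124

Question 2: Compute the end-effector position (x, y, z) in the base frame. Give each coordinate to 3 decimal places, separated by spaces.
after link 1: o_1 = (-3.0000, 0.0000, 4.0000)
after link 2: o_2 = (-6.5355, 4.0000, 0.4645)
after link 3: o_3 = (-4.8879, 6.5000, 4.9405)

-4.888 6.500 4.941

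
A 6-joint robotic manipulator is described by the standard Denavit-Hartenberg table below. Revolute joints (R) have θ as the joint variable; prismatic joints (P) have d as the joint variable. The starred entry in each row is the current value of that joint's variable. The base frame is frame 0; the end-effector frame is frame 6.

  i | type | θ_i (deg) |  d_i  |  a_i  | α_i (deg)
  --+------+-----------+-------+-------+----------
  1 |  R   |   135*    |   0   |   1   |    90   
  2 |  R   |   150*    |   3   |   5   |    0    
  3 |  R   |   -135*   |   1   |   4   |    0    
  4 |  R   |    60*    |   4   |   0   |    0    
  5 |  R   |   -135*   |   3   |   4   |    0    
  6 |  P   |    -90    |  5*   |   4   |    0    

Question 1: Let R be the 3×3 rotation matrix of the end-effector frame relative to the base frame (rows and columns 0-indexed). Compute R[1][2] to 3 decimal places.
End-effector z-axis (col 2 of R) = (0.7071,0.7071,0.0000)
R[1][2] = 0.7071

0.707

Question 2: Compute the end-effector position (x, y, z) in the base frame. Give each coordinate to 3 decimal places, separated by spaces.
after link 1: o_1 = (-0.7071, 0.7071, 0.0000)
after link 2: o_2 = (4.4761, -0.2334, 2.5000)
after link 3: o_3 = (2.4511, 3.2057, 3.5353)
after link 4: o_4 = (5.2796, 6.0341, 3.5353)
after link 5: o_5 = (5.9867, 9.5697, 0.0712)
after link 6: o_6 = (11.9717, 10.6557, -1.9288)

11.972 10.656 -1.929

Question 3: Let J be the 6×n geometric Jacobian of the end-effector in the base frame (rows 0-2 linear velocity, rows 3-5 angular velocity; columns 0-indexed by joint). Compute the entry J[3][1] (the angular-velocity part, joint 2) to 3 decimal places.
axis z_1 = (0.7071,0.7071,0.0000); lever o_n−o_1 = (12.6788,9.9486,-1.9288)
cross product → J_v[:, 1] = (-1.3639,1.3639,-1.9305)
J_ω[:, 1] = z_1
entry J[3][1] = 0.7071

0.707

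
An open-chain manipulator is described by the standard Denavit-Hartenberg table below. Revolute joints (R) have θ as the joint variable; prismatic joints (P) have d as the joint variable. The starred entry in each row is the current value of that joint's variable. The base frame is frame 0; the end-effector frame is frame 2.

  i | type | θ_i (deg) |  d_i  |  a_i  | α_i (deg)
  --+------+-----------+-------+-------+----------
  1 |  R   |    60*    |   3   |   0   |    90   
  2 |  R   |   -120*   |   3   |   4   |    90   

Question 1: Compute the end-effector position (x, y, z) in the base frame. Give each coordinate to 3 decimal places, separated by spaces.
after link 1: o_1 = (0.0000, 0.0000, 3.0000)
after link 2: o_2 = (1.5981, -3.2321, -0.4641)

1.598 -3.232 -0.464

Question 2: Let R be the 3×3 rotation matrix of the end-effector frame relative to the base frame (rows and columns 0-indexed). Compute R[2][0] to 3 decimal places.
-0.866

End-effector x-axis (col 0 of R) = (-0.2500,-0.4330,-0.8660)
R[2][0] = -0.8660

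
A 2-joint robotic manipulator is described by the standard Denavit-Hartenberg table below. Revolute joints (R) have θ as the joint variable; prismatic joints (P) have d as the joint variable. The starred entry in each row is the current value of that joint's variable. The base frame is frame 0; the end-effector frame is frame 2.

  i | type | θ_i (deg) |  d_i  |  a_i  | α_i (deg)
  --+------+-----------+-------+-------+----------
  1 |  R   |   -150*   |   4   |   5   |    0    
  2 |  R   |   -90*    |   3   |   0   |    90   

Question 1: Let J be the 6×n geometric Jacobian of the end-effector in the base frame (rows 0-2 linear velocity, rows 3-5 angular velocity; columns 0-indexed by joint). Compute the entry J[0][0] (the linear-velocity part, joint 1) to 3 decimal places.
2.500

axis z_0 = ẑ; lever o_n−o_0 = (-4.3301,-2.5000,7.0000)
cross product → J_v[:, 0] = (2.5000,-4.3301,0.0000)
J_ω[:, 0] = z_0
entry J[0][0] = 2.5000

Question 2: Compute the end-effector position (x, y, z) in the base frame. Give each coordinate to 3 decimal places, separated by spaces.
after link 1: o_1 = (-4.3301, -2.5000, 4.0000)
after link 2: o_2 = (-4.3301, -2.5000, 7.0000)

-4.330 -2.500 7.000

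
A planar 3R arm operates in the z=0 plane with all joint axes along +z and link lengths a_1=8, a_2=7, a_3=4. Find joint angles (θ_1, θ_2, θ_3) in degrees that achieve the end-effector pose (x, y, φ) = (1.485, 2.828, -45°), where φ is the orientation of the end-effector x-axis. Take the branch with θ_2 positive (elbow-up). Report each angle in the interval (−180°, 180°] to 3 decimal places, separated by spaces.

45.003 135.003 134.994

wrist centre = target − a_3·(cos φ, sin φ) = (-1.3434, 5.6564)
cos θ_2 = (33.8000−8²−7²)/(2·8·7) = -0.7071; θ_2 = 135.0029° (elbow-up)
β = atan2(5.6564,-1.3434) = 103.3605°; ψ = atan2(4.9495,3.0500) = 58.3576°
θ_1 = β − ψ = 45.0029°
θ_3 = φ − θ_1 − θ_2 = 134.9942° (wrapped to (-180°,180°])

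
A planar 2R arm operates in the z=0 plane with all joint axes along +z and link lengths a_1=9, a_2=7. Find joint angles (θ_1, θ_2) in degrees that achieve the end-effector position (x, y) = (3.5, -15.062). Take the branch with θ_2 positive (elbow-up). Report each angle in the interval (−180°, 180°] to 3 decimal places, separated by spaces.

cos θ_2 = (239.1138−9²−7²)/(2·9·7) = 0.8660; θ_2 = 30.0049° (elbow-up)
β = atan2(-15.0620,3.5000) = -76.9182°; ψ = atan2(3.5005,15.0619) = 13.0838°
θ_1 = β − ψ = -90.0020°

-90.002 30.005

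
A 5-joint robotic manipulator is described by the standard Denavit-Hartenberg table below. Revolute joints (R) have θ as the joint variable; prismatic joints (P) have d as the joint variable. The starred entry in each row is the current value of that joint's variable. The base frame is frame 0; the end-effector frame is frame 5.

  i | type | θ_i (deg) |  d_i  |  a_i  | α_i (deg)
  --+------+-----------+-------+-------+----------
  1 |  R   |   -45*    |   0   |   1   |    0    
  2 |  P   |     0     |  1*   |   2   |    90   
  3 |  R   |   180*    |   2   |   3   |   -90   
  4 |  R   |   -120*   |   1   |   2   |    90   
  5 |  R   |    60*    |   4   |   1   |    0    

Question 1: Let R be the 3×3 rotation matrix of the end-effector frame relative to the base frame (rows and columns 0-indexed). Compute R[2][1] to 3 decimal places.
-0.500

End-effector y-axis (col 1 of R) = (0.2241,0.8365,-0.5000)
R[2][1] = -0.5000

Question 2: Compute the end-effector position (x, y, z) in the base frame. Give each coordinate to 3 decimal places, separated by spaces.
1.802 -4.864 -0.866

after link 1: o_1 = (0.7071, -0.7071, 0.0000)
after link 2: o_2 = (2.1213, -2.1213, 1.0000)
after link 3: o_3 = (-1.4142, -1.4142, 1.0000)
after link 4: o_4 = (-1.9319, -3.3461, 0.0000)
after link 5: o_5 = (1.8024, -4.8643, -0.8660)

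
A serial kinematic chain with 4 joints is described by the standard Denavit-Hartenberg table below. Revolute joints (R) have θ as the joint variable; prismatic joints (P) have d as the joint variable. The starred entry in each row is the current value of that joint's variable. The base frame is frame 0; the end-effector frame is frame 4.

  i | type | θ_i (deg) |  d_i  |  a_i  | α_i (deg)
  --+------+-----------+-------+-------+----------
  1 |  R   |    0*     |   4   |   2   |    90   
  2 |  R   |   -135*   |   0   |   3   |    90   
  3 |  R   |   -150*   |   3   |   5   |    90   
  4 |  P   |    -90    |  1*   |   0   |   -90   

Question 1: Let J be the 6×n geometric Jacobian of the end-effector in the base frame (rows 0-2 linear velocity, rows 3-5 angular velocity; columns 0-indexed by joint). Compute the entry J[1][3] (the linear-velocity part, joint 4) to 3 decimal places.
-0.866

prismatic axis z_3 = (0.3536,-0.8660,0.3536)
J_v[:, 3] = z_3; J_ω[:, 3] = (0,0,0)
entry J[1][3] = -0.8660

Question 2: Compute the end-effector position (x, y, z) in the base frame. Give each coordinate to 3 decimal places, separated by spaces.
1.173 1.634 7.415

after link 1: o_1 = (2.0000, 0.0000, 4.0000)
after link 2: o_2 = (-0.1213, -0.0000, 1.8787)
after link 3: o_3 = (0.8192, 2.5000, 7.0619)
after link 4: o_4 = (1.1728, 1.6340, 7.4154)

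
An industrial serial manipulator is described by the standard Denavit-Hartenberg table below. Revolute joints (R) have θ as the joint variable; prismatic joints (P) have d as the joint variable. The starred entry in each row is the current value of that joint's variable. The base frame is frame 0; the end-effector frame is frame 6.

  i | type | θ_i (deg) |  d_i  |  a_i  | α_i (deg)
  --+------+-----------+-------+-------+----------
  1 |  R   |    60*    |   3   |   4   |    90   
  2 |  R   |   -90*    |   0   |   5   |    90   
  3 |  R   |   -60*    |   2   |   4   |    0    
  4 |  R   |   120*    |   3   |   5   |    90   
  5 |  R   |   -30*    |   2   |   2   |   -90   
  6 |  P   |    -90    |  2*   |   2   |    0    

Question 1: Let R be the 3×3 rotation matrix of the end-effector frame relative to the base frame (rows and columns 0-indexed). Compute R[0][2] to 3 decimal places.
End-effector z-axis (col 2 of R) = (-0.0580,-0.9665,-0.2500)
R[0][2] = -0.0580

-0.058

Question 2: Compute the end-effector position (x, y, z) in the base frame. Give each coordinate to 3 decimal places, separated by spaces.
after link 1: o_1 = (2.0000, 3.4641, 3.0000)
after link 2: o_2 = (2.0000, 3.4641, -2.0000)
after link 3: o_3 = (-2.0000, 3.4641, -4.0000)
after link 4: o_4 = (0.2500, -1.2990, -6.5000)
after link 5: o_5 = (1.1830, -0.6830, -9.0981)
after link 6: o_6 = (0.2010, -2.1160, -11.3301)

0.201 -2.116 -11.330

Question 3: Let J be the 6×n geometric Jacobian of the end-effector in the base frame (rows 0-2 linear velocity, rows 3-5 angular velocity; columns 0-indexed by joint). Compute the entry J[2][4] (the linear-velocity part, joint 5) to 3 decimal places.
axis z_4 = (-0.4330,0.2500,-0.8660); lever o_n−o_4 = (-0.0490,-0.8170,-4.8301)
cross product → J_v[:, 4] = (-1.9151,-2.0490,0.3660)
J_ω[:, 4] = z_4
entry J[2][4] = 0.3660

0.366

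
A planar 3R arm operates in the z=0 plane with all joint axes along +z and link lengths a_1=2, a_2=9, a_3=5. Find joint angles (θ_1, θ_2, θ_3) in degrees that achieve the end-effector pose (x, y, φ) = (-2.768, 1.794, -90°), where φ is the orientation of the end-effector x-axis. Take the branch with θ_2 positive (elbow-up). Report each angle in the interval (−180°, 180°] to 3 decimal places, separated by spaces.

-30.010 150.009 150.001

wrist centre = target − a_3·(cos φ, sin φ) = (-2.7680, 6.7940)
cos θ_2 = (53.8203−2²−9²)/(2·2·9) = -0.8661; θ_2 = 150.0090° (elbow-up)
β = atan2(6.7940,-2.7680) = 112.1669°; ψ = atan2(4.4988,-5.7949) = 142.1768°
θ_1 = β − ψ = -30.0099°
θ_3 = φ − θ_1 − θ_2 = 150.0009° (wrapped to (-180°,180°])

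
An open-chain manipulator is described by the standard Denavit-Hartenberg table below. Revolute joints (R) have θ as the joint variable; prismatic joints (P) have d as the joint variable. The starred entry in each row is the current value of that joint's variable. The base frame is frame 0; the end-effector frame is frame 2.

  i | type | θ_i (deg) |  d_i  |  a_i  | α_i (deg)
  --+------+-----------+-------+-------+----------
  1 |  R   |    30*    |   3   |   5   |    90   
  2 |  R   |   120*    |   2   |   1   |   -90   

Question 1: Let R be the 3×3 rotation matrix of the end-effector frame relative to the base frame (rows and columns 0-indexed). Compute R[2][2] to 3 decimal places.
-0.500

End-effector z-axis (col 2 of R) = (-0.7500,-0.4330,-0.5000)
R[2][2] = -0.5000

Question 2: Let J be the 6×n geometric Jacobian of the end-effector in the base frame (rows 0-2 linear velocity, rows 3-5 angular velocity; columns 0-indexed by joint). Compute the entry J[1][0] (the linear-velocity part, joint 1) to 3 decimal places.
4.897

axis z_0 = ẑ; lever o_n−o_0 = (4.8971,0.5179,3.8660)
cross product → J_v[:, 0] = (-0.5179,4.8971,0.0000)
J_ω[:, 0] = z_0
entry J[1][0] = 4.8971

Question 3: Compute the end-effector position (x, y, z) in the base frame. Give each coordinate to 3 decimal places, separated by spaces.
4.897 0.518 3.866

after link 1: o_1 = (4.3301, 2.5000, 3.0000)
after link 2: o_2 = (4.8971, 0.5179, 3.8660)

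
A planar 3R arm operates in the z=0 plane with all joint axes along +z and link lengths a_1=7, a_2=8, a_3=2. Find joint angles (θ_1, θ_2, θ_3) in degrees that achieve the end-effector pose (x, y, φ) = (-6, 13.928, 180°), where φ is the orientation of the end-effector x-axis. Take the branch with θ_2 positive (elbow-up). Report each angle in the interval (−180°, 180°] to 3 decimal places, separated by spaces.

89.997 30.006 59.997

wrist centre = target − a_3·(cos φ, sin φ) = (-4.0000, 13.9280)
cos θ_2 = (209.9892−7²−8²)/(2·7·8) = 0.8660; θ_2 = 30.0058° (elbow-up)
β = atan2(13.9280,-4.0000) = 106.0236°; ψ = atan2(4.0007,13.9278) = 16.0265°
θ_1 = β − ψ = 89.9971°
θ_3 = φ − θ_1 − θ_2 = 59.9971° (wrapped to (-180°,180°])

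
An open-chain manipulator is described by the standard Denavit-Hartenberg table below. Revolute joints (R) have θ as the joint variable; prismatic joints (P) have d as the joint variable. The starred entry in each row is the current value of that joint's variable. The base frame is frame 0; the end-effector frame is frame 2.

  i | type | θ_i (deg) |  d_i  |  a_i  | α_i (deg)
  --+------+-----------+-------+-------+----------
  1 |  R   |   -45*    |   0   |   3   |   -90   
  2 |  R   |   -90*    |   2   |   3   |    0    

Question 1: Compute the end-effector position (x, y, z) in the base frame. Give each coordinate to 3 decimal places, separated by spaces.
after link 1: o_1 = (2.1213, -2.1213, 0.0000)
after link 2: o_2 = (3.5355, -0.7071, 3.0000)

3.536 -0.707 3.000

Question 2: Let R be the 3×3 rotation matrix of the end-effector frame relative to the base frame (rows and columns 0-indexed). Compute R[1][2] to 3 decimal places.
End-effector z-axis (col 2 of R) = (0.7071,0.7071,0.0000)
R[1][2] = 0.7071

0.707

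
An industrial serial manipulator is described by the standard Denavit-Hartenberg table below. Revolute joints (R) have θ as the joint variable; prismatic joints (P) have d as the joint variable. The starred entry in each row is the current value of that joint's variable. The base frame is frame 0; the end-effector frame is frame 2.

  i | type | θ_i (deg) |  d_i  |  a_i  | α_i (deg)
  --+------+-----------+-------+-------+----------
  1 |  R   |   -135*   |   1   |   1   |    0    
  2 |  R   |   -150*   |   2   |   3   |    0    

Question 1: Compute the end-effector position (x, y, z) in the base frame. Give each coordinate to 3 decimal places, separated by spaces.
0.069 2.191 3.000

after link 1: o_1 = (-0.7071, -0.7071, 1.0000)
after link 2: o_2 = (0.0694, 2.1907, 3.0000)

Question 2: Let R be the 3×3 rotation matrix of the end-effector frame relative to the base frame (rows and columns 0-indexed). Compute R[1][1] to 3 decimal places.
End-effector y-axis (col 1 of R) = (-0.9659,0.2588,0.0000)
R[1][1] = 0.2588

0.259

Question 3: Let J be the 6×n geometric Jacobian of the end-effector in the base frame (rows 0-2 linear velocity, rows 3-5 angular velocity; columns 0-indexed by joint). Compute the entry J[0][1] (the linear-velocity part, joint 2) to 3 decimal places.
axis z_1 = (0.0000,0.0000,1.0000); lever o_n−o_1 = (0.7765,2.8978,2.0000)
cross product → J_v[:, 1] = (-2.8978,0.7765,0.0000)
J_ω[:, 1] = z_1
entry J[0][1] = -2.8978

-2.898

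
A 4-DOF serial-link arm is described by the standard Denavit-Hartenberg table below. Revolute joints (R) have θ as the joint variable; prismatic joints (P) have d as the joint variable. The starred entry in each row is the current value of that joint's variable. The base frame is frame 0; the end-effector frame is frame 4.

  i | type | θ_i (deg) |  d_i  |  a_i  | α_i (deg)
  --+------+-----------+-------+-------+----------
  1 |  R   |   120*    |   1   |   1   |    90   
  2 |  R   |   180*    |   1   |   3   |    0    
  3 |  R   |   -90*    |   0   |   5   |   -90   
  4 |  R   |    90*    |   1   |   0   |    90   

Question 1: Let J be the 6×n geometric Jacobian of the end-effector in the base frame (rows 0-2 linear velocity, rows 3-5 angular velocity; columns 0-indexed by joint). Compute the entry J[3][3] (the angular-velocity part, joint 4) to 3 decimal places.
0.500

axis z_3 = (0.5000,-0.8660,0.0000); lever o_n−o_3 = (0.5000,-0.8660,0.0000)
cross product → J_v[:, 3] = (0.0000,0.0000,0.0000)
J_ω[:, 3] = z_3
entry J[3][3] = 0.5000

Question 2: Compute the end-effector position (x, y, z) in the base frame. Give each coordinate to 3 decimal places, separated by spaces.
2.366 -2.098 6.000

after link 1: o_1 = (-0.5000, 0.8660, 1.0000)
after link 2: o_2 = (1.8660, -1.2321, 1.0000)
after link 3: o_3 = (1.8660, -1.2321, 6.0000)
after link 4: o_4 = (2.3660, -2.0981, 6.0000)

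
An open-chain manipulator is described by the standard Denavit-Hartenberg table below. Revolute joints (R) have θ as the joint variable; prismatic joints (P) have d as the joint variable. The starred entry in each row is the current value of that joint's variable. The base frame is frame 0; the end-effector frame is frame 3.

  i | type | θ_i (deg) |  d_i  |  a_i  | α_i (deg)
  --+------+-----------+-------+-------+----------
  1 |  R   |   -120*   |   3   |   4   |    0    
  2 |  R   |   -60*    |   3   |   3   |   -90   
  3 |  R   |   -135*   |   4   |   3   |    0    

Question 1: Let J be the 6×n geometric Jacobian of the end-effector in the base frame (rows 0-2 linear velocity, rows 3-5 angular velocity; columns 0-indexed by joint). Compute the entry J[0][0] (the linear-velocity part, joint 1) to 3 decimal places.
7.464

axis z_0 = ẑ; lever o_n−o_0 = (-2.8787,-7.4641,8.1213)
cross product → J_v[:, 0] = (7.4641,-2.8787,0.0000)
J_ω[:, 0] = z_0
entry J[0][0] = 7.4641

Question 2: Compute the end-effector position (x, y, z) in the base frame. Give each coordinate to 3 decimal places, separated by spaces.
after link 1: o_1 = (-2.0000, -3.4641, 3.0000)
after link 2: o_2 = (-5.0000, -3.4641, 6.0000)
after link 3: o_3 = (-2.8787, -7.4641, 8.1213)

-2.879 -7.464 8.121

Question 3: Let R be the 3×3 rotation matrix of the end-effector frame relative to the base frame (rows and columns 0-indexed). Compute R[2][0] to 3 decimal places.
End-effector x-axis (col 0 of R) = (0.7071,0.0000,0.7071)
R[2][0] = 0.7071

0.707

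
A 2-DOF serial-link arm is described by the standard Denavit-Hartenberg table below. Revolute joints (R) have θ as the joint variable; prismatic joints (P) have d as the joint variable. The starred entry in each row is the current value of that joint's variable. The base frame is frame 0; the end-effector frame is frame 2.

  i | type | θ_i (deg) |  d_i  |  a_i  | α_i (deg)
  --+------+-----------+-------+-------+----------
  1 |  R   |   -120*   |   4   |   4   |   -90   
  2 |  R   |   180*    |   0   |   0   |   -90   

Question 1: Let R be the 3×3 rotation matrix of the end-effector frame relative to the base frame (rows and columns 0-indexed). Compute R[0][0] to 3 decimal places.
0.500

End-effector x-axis (col 0 of R) = (0.5000,0.8660,-0.0000)
R[0][0] = 0.5000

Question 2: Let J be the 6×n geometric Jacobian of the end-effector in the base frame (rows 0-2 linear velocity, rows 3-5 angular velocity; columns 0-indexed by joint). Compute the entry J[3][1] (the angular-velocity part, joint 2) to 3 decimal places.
axis z_1 = (0.8660,-0.5000,0.0000); lever o_n−o_1 = (0.0000,0.0000,0.0000)
cross product → J_v[:, 1] = (-0.0000,0.0000,0.0000)
J_ω[:, 1] = z_1
entry J[3][1] = 0.8660

0.866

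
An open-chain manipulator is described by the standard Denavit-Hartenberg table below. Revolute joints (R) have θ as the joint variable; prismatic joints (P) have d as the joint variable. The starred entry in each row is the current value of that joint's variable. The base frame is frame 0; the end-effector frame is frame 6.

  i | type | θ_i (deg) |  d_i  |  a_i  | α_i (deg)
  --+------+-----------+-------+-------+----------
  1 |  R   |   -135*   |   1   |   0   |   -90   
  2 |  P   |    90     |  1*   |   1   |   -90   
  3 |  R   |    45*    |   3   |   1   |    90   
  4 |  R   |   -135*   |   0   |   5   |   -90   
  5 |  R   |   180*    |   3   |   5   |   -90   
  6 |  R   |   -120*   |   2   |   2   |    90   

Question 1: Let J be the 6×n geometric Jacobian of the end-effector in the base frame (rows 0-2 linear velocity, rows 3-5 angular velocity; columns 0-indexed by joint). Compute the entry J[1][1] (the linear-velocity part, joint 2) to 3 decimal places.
prismatic axis z_1 = (0.7071,-0.7071,0.0000)
J_v[:, 1] = z_1; J_ω[:, 1] = (0,0,0)
entry J[1][1] = -0.7071

-0.707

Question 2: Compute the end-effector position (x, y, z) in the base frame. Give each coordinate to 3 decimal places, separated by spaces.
-0.857 -0.632 -3.987

after link 1: o_1 = (0.0000, 0.0000, 1.0000)
after link 2: o_2 = (0.7071, -0.7071, 0.0000)
after link 3: o_3 = (2.3284, 1.9142, -0.7071)
after link 4: o_4 = (1.5962, -2.3536, 1.7929)
after link 5: o_5 = (-0.2322, 1.4749, -2.2071)
after link 6: o_6 = (-0.8571, -0.6323, -3.9873)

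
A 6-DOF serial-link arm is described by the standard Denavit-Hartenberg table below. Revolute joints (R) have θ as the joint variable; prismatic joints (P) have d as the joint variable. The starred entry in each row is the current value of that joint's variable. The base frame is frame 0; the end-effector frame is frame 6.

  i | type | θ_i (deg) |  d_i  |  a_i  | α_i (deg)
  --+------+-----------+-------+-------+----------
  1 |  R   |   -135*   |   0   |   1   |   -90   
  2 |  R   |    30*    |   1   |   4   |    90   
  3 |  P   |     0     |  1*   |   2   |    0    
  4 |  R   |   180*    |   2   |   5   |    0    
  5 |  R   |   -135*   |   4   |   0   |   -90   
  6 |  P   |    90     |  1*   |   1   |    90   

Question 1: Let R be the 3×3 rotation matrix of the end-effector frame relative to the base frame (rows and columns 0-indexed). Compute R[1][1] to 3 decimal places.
End-effector y-axis (col 1 of R) = (0.9330,-0.0670,0.3536)
R[1][1] = -0.0670

-0.067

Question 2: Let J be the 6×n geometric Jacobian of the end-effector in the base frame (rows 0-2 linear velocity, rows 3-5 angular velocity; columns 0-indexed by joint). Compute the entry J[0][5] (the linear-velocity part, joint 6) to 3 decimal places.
prismatic axis z_5 = (0.9330,-0.0670,0.3536)
J_v[:, 5] = z_5; J_ω[:, 5] = (0,0,0)
entry J[0][5] = 0.9330

0.933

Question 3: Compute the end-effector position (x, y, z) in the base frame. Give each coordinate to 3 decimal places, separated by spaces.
-1.801 -4.215 5.050

after link 1: o_1 = (-0.7071, -0.7071, 0.0000)
after link 2: o_2 = (-2.4495, -3.8637, -2.0000)
after link 3: o_3 = (-4.0278, -5.4420, -2.1340)
after link 4: o_4 = (-1.6730, -3.0872, 2.0981)
after link 5: o_5 = (-3.0872, -4.5015, 5.5622)
after link 6: o_6 = (-1.8007, -4.2149, 5.0497)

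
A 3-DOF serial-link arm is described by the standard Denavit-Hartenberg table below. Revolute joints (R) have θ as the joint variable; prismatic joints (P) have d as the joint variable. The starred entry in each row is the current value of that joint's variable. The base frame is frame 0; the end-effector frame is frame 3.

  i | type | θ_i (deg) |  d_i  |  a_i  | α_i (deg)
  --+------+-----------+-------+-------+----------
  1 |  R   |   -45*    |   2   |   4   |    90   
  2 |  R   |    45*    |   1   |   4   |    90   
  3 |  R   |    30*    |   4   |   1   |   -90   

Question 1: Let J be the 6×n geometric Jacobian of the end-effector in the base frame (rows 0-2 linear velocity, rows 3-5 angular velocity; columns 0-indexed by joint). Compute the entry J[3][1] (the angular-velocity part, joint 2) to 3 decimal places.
-0.707

axis z_1 = (-0.7071,-0.7071,0.0000); lever o_n−o_1 = (3.3724,-5.4937,0.6124)
cross product → J_v[:, 1] = (-0.4330,0.4330,6.2692)
J_ω[:, 1] = z_1
entry J[3][1] = -0.7071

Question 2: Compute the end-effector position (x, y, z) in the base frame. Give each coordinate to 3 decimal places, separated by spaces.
after link 1: o_1 = (2.8284, -2.8284, 2.0000)
after link 2: o_2 = (4.1213, -5.5355, 4.8284)
after link 3: o_3 = (6.2008, -8.3221, 2.6124)

6.201 -8.322 2.612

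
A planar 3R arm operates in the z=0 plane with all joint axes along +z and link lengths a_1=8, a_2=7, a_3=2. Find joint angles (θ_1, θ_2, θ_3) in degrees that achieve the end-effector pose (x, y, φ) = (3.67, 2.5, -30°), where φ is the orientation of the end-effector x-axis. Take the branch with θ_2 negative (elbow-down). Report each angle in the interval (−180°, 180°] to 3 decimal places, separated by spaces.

122.055 -149.999 -2.056

wrist centre = target − a_3·(cos φ, sin φ) = (1.9379, 3.5000)
cos θ_2 = (16.0056−8²−7²)/(2·8·7) = -0.8660; θ_2 = -149.9995° (elbow-down)
β = atan2(3.5000,1.9379) = 61.0267°; ψ = atan2(-3.5001,1.9379) = -61.0283°
θ_1 = β − ψ = 122.0550°
θ_3 = φ − θ_1 − θ_2 = -2.0555° (wrapped to (-180°,180°])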